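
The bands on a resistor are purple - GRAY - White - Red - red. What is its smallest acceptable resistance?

Violet → 7 (first significant figure)
Grey → 8 (second significant figure)
White → 9 (third significant figure)
Red → ×10^2 multiplier
Red → ±2% tolerance
789 × 100 = 78900 Ω
Smallest = 78900 × (1 − 2/100) = 77322 Ω.

77322 Ω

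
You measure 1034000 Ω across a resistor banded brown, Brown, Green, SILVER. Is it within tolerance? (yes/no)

Brown → 1 (first significant figure)
Brown → 1 (second significant figure)
Green → ×10^5 multiplier
Silver → ±10% tolerance
11 × 100000 = 1100000 Ω
Allowed range: 990000 Ω to 1210000 Ω.
1034000 Ω lies inside that range.

yes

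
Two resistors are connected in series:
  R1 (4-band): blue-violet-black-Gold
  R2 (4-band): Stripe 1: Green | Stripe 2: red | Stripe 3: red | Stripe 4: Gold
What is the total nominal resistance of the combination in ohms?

5267 Ω

R1: blue, violet → 67; black ×1 → 67 Ω.
R2: green, red → 52; red ×10^2 → 5200 Ω.
Series: 67 + 5200 = 5267 Ω.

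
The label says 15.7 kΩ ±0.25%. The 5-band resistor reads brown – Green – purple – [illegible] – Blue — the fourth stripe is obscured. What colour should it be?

15700 Ω = 157 × 10^2.
The fourth band is the multiplier, 10^2, which is red.

red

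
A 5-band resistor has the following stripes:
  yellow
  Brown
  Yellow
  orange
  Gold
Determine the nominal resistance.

414000 Ω

Yellow → 4 (first significant figure)
Brown → 1 (second significant figure)
Yellow → 4 (third significant figure)
Orange → ×10^3 multiplier
414 × 1000 = 414000 Ω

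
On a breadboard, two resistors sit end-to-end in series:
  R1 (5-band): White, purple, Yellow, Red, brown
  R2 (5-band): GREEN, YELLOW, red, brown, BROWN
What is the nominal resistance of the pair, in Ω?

R1: white, violet, yellow → 974; red ×10^2 → 97400 Ω.
R2: green, yellow, red → 542; brown ×10 → 5420 Ω.
Series: 97400 + 5420 = 102820 Ω.

102820 Ω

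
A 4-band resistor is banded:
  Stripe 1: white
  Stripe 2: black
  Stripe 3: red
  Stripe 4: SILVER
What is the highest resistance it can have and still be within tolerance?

9900 Ω

White → 9 (first significant figure)
Black → 0 (second significant figure)
Red → ×10^2 multiplier
Silver → ±10% tolerance
90 × 100 = 9000 Ω
Highest = 9000 × (1 + 10/100) = 9900 Ω.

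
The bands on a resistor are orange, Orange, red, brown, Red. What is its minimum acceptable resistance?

3253.6 Ω

Orange → 3 (first significant figure)
Orange → 3 (second significant figure)
Red → 2 (third significant figure)
Brown → ×10 multiplier
Red → ±2% tolerance
332 × 10 = 3320 Ω
Minimum = 3320 × (1 − 2/100) = 3253.6 Ω.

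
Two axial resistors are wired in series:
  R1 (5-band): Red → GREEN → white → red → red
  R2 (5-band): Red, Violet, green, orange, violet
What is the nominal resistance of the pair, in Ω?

300900 Ω

R1: red, green, white → 259; red ×10^2 → 25900 Ω.
R2: red, violet, green → 275; orange ×10^3 → 275000 Ω.
Series: 25900 + 275000 = 300900 Ω.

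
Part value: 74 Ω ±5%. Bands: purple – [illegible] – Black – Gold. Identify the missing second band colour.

yellow

74 Ω = 74 × 10^0.
The second band gives digit 4 of the significand, and 4 is yellow.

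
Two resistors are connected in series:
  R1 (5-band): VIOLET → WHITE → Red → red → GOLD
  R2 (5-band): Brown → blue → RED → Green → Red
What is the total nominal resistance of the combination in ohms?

R1: violet, white, red → 792; red ×10^2 → 79200 Ω.
R2: brown, blue, red → 162; green ×10^5 → 16200000 Ω.
Series: 79200 + 16200000 = 16279200 Ω.

16279200 Ω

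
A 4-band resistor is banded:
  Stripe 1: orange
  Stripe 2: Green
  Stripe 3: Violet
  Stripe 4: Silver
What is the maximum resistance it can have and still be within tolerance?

385000000 Ω

Orange → 3 (first significant figure)
Green → 5 (second significant figure)
Violet → ×10^7 multiplier
Silver → ±10% tolerance
35 × 10000000 = 350000000 Ω
Maximum = 350000000 × (1 + 10/100) = 385000000 Ω.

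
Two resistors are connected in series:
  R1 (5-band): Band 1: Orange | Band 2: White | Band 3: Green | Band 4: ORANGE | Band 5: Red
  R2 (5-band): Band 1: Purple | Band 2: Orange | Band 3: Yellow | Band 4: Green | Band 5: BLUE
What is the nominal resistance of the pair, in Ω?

73795000 Ω

R1: orange, white, green → 395; orange ×10^3 → 395000 Ω.
R2: violet, orange, yellow → 734; green ×10^5 → 73400000 Ω.
Series: 395000 + 73400000 = 73795000 Ω.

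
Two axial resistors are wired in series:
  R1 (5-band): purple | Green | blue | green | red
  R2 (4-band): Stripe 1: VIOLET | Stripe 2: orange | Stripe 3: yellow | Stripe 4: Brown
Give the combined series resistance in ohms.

76330000 Ω

R1: violet, green, blue → 756; green ×10^5 → 75600000 Ω.
R2: violet, orange → 73; yellow ×10^4 → 730000 Ω.
Series: 75600000 + 730000 = 76330000 Ω.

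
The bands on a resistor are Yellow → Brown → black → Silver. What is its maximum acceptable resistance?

45.1 Ω

Yellow → 4 (first significant figure)
Brown → 1 (second significant figure)
Black → ×1 multiplier
Silver → ±10% tolerance
41 × 1 = 41 Ω
Maximum = 41 × (1 + 10/100) = 45.1 Ω.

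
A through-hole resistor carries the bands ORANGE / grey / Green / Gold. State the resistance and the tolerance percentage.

Orange → 3 (first significant figure)
Grey → 8 (second significant figure)
Green → ×10^5 multiplier
Gold → ±5% tolerance
38 × 100000 = 3800000 Ω

3800000 Ω ±5%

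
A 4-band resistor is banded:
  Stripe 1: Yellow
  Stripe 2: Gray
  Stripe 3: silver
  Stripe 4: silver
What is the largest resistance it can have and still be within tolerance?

0.528 Ω

Yellow → 4 (first significant figure)
Grey → 8 (second significant figure)
Silver → ×0.01 multiplier
Silver → ±10% tolerance
48 × 0.01 = 0.48 Ω
Largest = 0.48 × (1 + 10/100) = 0.528 Ω.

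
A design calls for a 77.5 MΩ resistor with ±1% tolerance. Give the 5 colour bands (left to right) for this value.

77500000 Ω = 775 × 10^5.
7 → violet
7 → violet
5 → green
Multiplier 10^5 → green.
±1% tolerance → brown.

violet, violet, green, green, brown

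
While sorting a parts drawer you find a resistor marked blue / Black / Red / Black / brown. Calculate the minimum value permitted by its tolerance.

Blue → 6 (first significant figure)
Black → 0 (second significant figure)
Red → 2 (third significant figure)
Black → ×1 multiplier
Brown → ±1% tolerance
602 × 1 = 602 Ω
Minimum = 602 × (1 − 1/100) = 595.98 Ω.

595.98 Ω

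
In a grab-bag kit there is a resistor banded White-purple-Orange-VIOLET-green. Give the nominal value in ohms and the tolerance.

White → 9 (first significant figure)
Violet → 7 (second significant figure)
Orange → 3 (third significant figure)
Violet → ×10^7 multiplier
Green → ±0.5% tolerance
973 × 10000000 = 9730000000 Ω

9730000000 Ω ±0.5%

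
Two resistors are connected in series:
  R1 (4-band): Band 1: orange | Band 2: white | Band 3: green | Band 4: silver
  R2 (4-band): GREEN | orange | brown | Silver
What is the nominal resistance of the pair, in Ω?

R1: orange, white → 39; green ×10^5 → 3900000 Ω.
R2: green, orange → 53; brown ×10 → 530 Ω.
Series: 3900000 + 530 = 3900530 Ω.

3900530 Ω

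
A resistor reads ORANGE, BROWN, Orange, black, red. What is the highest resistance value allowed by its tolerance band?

Orange → 3 (first significant figure)
Brown → 1 (second significant figure)
Orange → 3 (third significant figure)
Black → ×1 multiplier
Red → ±2% tolerance
313 × 1 = 313 Ω
Highest = 313 × (1 + 2/100) = 319.26 Ω.

319.26 Ω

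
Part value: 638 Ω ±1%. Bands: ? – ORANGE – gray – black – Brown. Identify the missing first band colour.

638 Ω = 638 × 10^0.
The first band gives digit 6 of the significand, and 6 is blue.

blue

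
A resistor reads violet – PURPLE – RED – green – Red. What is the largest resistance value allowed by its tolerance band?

78744000 Ω

Violet → 7 (first significant figure)
Violet → 7 (second significant figure)
Red → 2 (third significant figure)
Green → ×10^5 multiplier
Red → ±2% tolerance
772 × 100000 = 77200000 Ω
Largest = 77200000 × (1 + 2/100) = 78744000 Ω.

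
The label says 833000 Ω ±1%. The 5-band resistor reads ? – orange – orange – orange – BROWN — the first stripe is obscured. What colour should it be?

grey

833000 Ω = 833 × 10^3.
The first band gives digit 8 of the significand, and 8 is grey.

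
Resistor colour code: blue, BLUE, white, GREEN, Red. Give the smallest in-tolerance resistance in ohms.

Blue → 6 (first significant figure)
Blue → 6 (second significant figure)
White → 9 (third significant figure)
Green → ×10^5 multiplier
Red → ±2% tolerance
669 × 100000 = 66900000 Ω
Smallest = 66900000 × (1 − 2/100) = 65562000 Ω.

65562000 Ω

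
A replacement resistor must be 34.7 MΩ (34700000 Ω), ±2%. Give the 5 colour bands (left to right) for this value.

orange, yellow, violet, green, red

34700000 Ω = 347 × 10^5.
3 → orange
4 → yellow
7 → violet
Multiplier 10^5 → green.
±2% tolerance → red.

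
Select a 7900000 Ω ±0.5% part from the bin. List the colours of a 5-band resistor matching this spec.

7900000 Ω = 790 × 10^4.
7 → violet
9 → white
0 → black
Multiplier 10^4 → yellow.
±0.5% tolerance → green.

violet, white, black, yellow, green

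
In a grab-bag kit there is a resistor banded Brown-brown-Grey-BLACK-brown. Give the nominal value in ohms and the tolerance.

Brown → 1 (first significant figure)
Brown → 1 (second significant figure)
Grey → 8 (third significant figure)
Black → ×1 multiplier
Brown → ±1% tolerance
118 × 1 = 118 Ω

118 Ω ±1%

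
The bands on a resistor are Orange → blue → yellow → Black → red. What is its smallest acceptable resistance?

356.72 Ω

Orange → 3 (first significant figure)
Blue → 6 (second significant figure)
Yellow → 4 (third significant figure)
Black → ×1 multiplier
Red → ±2% tolerance
364 × 1 = 364 Ω
Smallest = 364 × (1 − 2/100) = 356.72 Ω.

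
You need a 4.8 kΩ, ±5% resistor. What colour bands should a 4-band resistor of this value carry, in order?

4800 Ω = 48 × 10^2.
4 → yellow
8 → grey
Multiplier 10^2 → red.
±5% tolerance → gold.

yellow, grey, red, gold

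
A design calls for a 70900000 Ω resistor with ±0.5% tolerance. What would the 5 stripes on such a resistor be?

violet, black, white, green, green

70900000 Ω = 709 × 10^5.
7 → violet
0 → black
9 → white
Multiplier 10^5 → green.
±0.5% tolerance → green.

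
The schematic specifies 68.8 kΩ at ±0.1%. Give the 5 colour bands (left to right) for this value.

blue, grey, grey, red, violet

68800 Ω = 688 × 10^2.
6 → blue
8 → grey
8 → grey
Multiplier 10^2 → red.
±0.1% tolerance → violet.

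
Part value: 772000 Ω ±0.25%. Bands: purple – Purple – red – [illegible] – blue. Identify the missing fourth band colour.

772000 Ω = 772 × 10^3.
The fourth band is the multiplier, 10^3, which is orange.

orange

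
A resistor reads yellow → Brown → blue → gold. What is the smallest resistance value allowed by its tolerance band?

38950000 Ω

Yellow → 4 (first significant figure)
Brown → 1 (second significant figure)
Blue → ×10^6 multiplier
Gold → ±5% tolerance
41 × 1000000 = 41000000 Ω
Smallest = 41000000 × (1 − 5/100) = 38950000 Ω.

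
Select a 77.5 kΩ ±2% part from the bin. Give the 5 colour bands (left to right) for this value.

violet, violet, green, red, red

77500 Ω = 775 × 10^2.
7 → violet
7 → violet
5 → green
Multiplier 10^2 → red.
±2% tolerance → red.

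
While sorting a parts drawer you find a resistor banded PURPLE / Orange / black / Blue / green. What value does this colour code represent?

730000000 Ω

Violet → 7 (first significant figure)
Orange → 3 (second significant figure)
Black → 0 (third significant figure)
Blue → ×10^6 multiplier
730 × 1000000 = 730000000 Ω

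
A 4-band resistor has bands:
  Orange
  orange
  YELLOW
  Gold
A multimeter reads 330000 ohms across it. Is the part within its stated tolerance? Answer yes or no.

Orange → 3 (first significant figure)
Orange → 3 (second significant figure)
Yellow → ×10^4 multiplier
Gold → ±5% tolerance
33 × 10000 = 330000 Ω
Allowed range: 313500 Ω to 346500 Ω.
330000 ohms lies inside that range.

yes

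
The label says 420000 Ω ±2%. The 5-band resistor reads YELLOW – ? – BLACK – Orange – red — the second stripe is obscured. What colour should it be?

420000 Ω = 420 × 10^3.
The second band gives digit 2 of the significand, and 2 is red.

red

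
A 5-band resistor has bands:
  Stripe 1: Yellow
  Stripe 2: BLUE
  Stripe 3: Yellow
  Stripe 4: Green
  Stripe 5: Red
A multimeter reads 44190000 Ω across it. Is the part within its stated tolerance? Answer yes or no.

no

Yellow → 4 (first significant figure)
Blue → 6 (second significant figure)
Yellow → 4 (third significant figure)
Green → ×10^5 multiplier
Red → ±2% tolerance
464 × 100000 = 46400000 Ω
Allowed range: 45472000 Ω to 47328000 Ω.
44190000 Ω lies outside that range.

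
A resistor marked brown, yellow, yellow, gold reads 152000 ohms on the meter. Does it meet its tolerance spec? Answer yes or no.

no

Brown → 1 (first significant figure)
Yellow → 4 (second significant figure)
Yellow → ×10^4 multiplier
Gold → ±5% tolerance
14 × 10000 = 140000 Ω
Allowed range: 133000 Ω to 147000 Ω.
152000 ohms lies outside that range.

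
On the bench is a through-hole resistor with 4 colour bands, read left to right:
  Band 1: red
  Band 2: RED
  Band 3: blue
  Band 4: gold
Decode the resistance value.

Red → 2 (first significant figure)
Red → 2 (second significant figure)
Blue → ×10^6 multiplier
22 × 1000000 = 22000000 Ω

22000000 Ω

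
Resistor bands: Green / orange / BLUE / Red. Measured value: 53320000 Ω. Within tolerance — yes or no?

yes

Green → 5 (first significant figure)
Orange → 3 (second significant figure)
Blue → ×10^6 multiplier
Red → ±2% tolerance
53 × 1000000 = 53000000 Ω
Allowed range: 51940000 Ω to 54060000 Ω.
53320000 Ω lies inside that range.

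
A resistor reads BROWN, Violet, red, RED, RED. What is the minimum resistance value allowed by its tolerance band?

Brown → 1 (first significant figure)
Violet → 7 (second significant figure)
Red → 2 (third significant figure)
Red → ×10^2 multiplier
Red → ±2% tolerance
172 × 100 = 17200 Ω
Minimum = 17200 × (1 − 2/100) = 16856 Ω.

16856 Ω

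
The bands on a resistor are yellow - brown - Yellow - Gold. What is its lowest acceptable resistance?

389500 Ω

Yellow → 4 (first significant figure)
Brown → 1 (second significant figure)
Yellow → ×10^4 multiplier
Gold → ±5% tolerance
41 × 10000 = 410000 Ω
Lowest = 410000 × (1 − 5/100) = 389500 Ω.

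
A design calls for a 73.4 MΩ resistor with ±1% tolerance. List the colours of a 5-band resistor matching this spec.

violet, orange, yellow, green, brown

73400000 Ω = 734 × 10^5.
7 → violet
3 → orange
4 → yellow
Multiplier 10^5 → green.
±1% tolerance → brown.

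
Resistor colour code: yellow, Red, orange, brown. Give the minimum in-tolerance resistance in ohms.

41580 Ω

Yellow → 4 (first significant figure)
Red → 2 (second significant figure)
Orange → ×10^3 multiplier
Brown → ±1% tolerance
42 × 1000 = 42000 Ω
Minimum = 42000 × (1 − 1/100) = 41580 Ω.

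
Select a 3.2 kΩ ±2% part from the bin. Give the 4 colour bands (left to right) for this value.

3200 Ω = 32 × 10^2.
3 → orange
2 → red
Multiplier 10^2 → red.
±2% tolerance → red.

orange, red, red, red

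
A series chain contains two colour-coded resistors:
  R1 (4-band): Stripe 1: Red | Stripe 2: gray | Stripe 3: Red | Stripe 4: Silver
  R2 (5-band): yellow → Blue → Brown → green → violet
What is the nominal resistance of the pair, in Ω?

R1: red, grey → 28; red ×10^2 → 2800 Ω.
R2: yellow, blue, brown → 461; green ×10^5 → 46100000 Ω.
Series: 2800 + 46100000 = 46102800 Ω.

46102800 Ω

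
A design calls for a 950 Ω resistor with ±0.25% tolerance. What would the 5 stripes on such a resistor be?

white, green, black, black, blue

950 Ω = 950 × 10^0.
9 → white
5 → green
0 → black
Multiplier 10^0 → black.
±0.25% tolerance → blue.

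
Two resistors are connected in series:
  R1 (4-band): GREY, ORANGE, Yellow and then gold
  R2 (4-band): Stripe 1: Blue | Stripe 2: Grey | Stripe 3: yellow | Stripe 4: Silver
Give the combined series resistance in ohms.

1510000 Ω

R1: grey, orange → 83; yellow ×10^4 → 830000 Ω.
R2: blue, grey → 68; yellow ×10^4 → 680000 Ω.
Series: 830000 + 680000 = 1510000 Ω.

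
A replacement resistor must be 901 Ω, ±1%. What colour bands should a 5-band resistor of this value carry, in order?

white, black, brown, black, brown

901 Ω = 901 × 10^0.
9 → white
0 → black
1 → brown
Multiplier 10^0 → black.
±1% tolerance → brown.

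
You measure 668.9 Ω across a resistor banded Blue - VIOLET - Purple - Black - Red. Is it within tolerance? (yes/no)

yes

Blue → 6 (first significant figure)
Violet → 7 (second significant figure)
Violet → 7 (third significant figure)
Black → ×1 multiplier
Red → ±2% tolerance
677 × 1 = 677 Ω
Allowed range: 663.46 Ω to 690.54 Ω.
668.9 Ω lies inside that range.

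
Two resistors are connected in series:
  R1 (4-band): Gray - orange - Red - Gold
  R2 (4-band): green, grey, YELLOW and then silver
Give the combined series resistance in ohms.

588300 Ω

R1: grey, orange → 83; red ×10^2 → 8300 Ω.
R2: green, grey → 58; yellow ×10^4 → 580000 Ω.
Series: 8300 + 580000 = 588300 Ω.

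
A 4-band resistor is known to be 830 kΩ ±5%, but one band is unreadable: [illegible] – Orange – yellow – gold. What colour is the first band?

830000 Ω = 83 × 10^4.
The first band gives digit 8 of the significand, and 8 is grey.

grey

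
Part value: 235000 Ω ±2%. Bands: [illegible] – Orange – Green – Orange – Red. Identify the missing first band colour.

red

235000 Ω = 235 × 10^3.
The first band gives digit 2 of the significand, and 2 is red.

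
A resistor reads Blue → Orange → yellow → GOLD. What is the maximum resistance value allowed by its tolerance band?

Blue → 6 (first significant figure)
Orange → 3 (second significant figure)
Yellow → ×10^4 multiplier
Gold → ±5% tolerance
63 × 10000 = 630000 Ω
Maximum = 630000 × (1 + 5/100) = 661500 Ω.

661500 Ω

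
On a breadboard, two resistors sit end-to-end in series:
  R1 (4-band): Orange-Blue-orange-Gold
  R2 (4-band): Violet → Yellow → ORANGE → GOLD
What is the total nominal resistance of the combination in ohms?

R1: orange, blue → 36; orange ×10^3 → 36000 Ω.
R2: violet, yellow → 74; orange ×10^3 → 74000 Ω.
Series: 36000 + 74000 = 110000 Ω.

110000 Ω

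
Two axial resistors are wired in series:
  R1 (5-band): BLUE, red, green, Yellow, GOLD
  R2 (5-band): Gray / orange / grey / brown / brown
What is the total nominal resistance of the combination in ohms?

6258380 Ω

R1: blue, red, green → 625; yellow ×10^4 → 6250000 Ω.
R2: grey, orange, grey → 838; brown ×10 → 8380 Ω.
Series: 6250000 + 8380 = 6258380 Ω.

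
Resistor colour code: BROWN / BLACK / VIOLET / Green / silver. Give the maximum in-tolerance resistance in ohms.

11770000 Ω

Brown → 1 (first significant figure)
Black → 0 (second significant figure)
Violet → 7 (third significant figure)
Green → ×10^5 multiplier
Silver → ±10% tolerance
107 × 100000 = 10700000 Ω
Maximum = 10700000 × (1 + 10/100) = 11770000 Ω.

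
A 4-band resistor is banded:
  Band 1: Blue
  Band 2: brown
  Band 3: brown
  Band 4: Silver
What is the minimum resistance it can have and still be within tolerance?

Blue → 6 (first significant figure)
Brown → 1 (second significant figure)
Brown → ×10 multiplier
Silver → ±10% tolerance
61 × 10 = 610 Ω
Minimum = 610 × (1 − 10/100) = 549 Ω.

549 Ω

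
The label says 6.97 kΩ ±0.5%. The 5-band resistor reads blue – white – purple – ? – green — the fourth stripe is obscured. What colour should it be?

brown

6970 Ω = 697 × 10^1.
The fourth band is the multiplier, 10^1, which is brown.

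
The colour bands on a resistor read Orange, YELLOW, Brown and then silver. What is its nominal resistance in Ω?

Orange → 3 (first significant figure)
Yellow → 4 (second significant figure)
Brown → ×10 multiplier
34 × 10 = 340 Ω

340 Ω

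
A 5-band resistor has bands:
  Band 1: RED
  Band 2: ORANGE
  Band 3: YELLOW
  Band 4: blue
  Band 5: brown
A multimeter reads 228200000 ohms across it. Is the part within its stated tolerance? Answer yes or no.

no

Red → 2 (first significant figure)
Orange → 3 (second significant figure)
Yellow → 4 (third significant figure)
Blue → ×10^6 multiplier
Brown → ±1% tolerance
234 × 1000000 = 234000000 Ω
Allowed range: 231660000 Ω to 236340000 Ω.
228200000 ohms lies outside that range.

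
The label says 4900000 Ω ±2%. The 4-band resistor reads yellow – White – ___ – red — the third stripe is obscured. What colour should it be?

4900000 Ω = 49 × 10^5.
The third band is the multiplier, 10^5, which is green.

green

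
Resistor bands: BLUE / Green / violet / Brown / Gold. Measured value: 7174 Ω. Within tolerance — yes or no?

Blue → 6 (first significant figure)
Green → 5 (second significant figure)
Violet → 7 (third significant figure)
Brown → ×10 multiplier
Gold → ±5% tolerance
657 × 10 = 6570 Ω
Allowed range: 6241.5 Ω to 6898.5 Ω.
7174 Ω lies outside that range.

no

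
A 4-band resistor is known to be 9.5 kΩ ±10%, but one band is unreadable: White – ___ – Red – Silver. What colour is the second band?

green

9500 Ω = 95 × 10^2.
The second band gives digit 5 of the significand, and 5 is green.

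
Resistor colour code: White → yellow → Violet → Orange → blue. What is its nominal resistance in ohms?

947000 Ω

White → 9 (first significant figure)
Yellow → 4 (second significant figure)
Violet → 7 (third significant figure)
Orange → ×10^3 multiplier
947 × 1000 = 947000 Ω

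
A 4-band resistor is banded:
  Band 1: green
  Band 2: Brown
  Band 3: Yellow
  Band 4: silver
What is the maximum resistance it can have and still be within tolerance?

561000 Ω

Green → 5 (first significant figure)
Brown → 1 (second significant figure)
Yellow → ×10^4 multiplier
Silver → ±10% tolerance
51 × 10000 = 510000 Ω
Maximum = 510000 × (1 + 10/100) = 561000 Ω.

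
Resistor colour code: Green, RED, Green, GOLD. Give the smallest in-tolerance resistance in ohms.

4940000 Ω

Green → 5 (first significant figure)
Red → 2 (second significant figure)
Green → ×10^5 multiplier
Gold → ±5% tolerance
52 × 100000 = 5200000 Ω
Smallest = 5200000 × (1 − 5/100) = 4940000 Ω.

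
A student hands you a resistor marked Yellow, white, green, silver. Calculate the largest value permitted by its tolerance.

5390000 Ω

Yellow → 4 (first significant figure)
White → 9 (second significant figure)
Green → ×10^5 multiplier
Silver → ±10% tolerance
49 × 100000 = 4900000 Ω
Largest = 4900000 × (1 + 10/100) = 5390000 Ω.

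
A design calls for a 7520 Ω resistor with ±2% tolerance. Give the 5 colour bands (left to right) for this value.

violet, green, red, brown, red

7520 Ω = 752 × 10^1.
7 → violet
5 → green
2 → red
Multiplier 10^1 → brown.
±2% tolerance → red.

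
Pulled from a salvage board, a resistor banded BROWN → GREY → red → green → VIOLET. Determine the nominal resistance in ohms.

18200000 Ω

Brown → 1 (first significant figure)
Grey → 8 (second significant figure)
Red → 2 (third significant figure)
Green → ×10^5 multiplier
182 × 100000 = 18200000 Ω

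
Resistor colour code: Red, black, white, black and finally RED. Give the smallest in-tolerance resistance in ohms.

Red → 2 (first significant figure)
Black → 0 (second significant figure)
White → 9 (third significant figure)
Black → ×1 multiplier
Red → ±2% tolerance
209 × 1 = 209 Ω
Smallest = 209 × (1 − 2/100) = 204.82 Ω.

204.82 Ω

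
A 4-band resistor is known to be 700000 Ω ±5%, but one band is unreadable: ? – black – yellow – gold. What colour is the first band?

violet

700000 Ω = 70 × 10^4.
The first band gives digit 7 of the significand, and 7 is violet.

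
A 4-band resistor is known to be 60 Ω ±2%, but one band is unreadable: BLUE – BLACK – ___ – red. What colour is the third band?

black

60 Ω = 60 × 10^0.
The third band is the multiplier, 10^0, which is black.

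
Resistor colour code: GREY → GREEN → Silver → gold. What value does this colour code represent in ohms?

0.85 Ω

Grey → 8 (first significant figure)
Green → 5 (second significant figure)
Silver → ×0.01 multiplier
85 × 0.01 = 0.85 Ω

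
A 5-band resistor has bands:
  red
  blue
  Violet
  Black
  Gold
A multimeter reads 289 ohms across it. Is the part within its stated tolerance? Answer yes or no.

no

Red → 2 (first significant figure)
Blue → 6 (second significant figure)
Violet → 7 (third significant figure)
Black → ×1 multiplier
Gold → ±5% tolerance
267 × 1 = 267 Ω
Allowed range: 253.65 Ω to 280.35 Ω.
289 ohms lies outside that range.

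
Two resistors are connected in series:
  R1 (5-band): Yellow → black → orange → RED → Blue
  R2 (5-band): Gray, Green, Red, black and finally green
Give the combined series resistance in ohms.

41152 Ω

R1: yellow, black, orange → 403; red ×10^2 → 40300 Ω.
R2: grey, green, red → 852; black ×1 → 852 Ω.
Series: 40300 + 852 = 41152 Ω.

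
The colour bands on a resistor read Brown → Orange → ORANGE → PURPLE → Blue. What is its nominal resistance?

1330000000 Ω

Brown → 1 (first significant figure)
Orange → 3 (second significant figure)
Orange → 3 (third significant figure)
Violet → ×10^7 multiplier
133 × 10000000 = 1330000000 Ω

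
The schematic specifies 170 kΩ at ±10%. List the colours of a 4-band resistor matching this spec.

brown, violet, yellow, silver

170000 Ω = 17 × 10^4.
1 → brown
7 → violet
Multiplier 10^4 → yellow.
±10% tolerance → silver.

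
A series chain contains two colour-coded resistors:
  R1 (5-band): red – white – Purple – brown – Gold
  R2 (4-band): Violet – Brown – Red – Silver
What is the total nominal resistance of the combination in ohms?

R1: red, white, violet → 297; brown ×10 → 2970 Ω.
R2: violet, brown → 71; red ×10^2 → 7100 Ω.
Series: 2970 + 7100 = 10070 Ω.

10070 Ω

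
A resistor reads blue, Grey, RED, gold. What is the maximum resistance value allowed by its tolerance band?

Blue → 6 (first significant figure)
Grey → 8 (second significant figure)
Red → ×10^2 multiplier
Gold → ±5% tolerance
68 × 100 = 6800 Ω
Maximum = 6800 × (1 + 5/100) = 7140 Ω.

7140 Ω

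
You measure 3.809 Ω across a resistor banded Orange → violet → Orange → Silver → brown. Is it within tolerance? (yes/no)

no

Orange → 3 (first significant figure)
Violet → 7 (second significant figure)
Orange → 3 (third significant figure)
Silver → ×0.01 multiplier
Brown → ±1% tolerance
373 × 0.01 = 3.73 Ω
Allowed range: 3.6927 Ω to 3.7673 Ω.
3.809 Ω lies outside that range.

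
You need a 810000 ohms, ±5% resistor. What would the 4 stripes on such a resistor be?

grey, brown, yellow, gold

810000 Ω = 81 × 10^4.
8 → grey
1 → brown
Multiplier 10^4 → yellow.
±5% tolerance → gold.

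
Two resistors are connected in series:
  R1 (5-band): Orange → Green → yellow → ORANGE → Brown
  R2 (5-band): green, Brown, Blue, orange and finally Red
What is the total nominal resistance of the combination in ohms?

870000 Ω

R1: orange, green, yellow → 354; orange ×10^3 → 354000 Ω.
R2: green, brown, blue → 516; orange ×10^3 → 516000 Ω.
Series: 354000 + 516000 = 870000 Ω.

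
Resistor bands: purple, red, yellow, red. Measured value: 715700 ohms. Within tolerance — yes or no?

yes

Violet → 7 (first significant figure)
Red → 2 (second significant figure)
Yellow → ×10^4 multiplier
Red → ±2% tolerance
72 × 10000 = 720000 Ω
Allowed range: 705600 Ω to 734400 Ω.
715700 ohms lies inside that range.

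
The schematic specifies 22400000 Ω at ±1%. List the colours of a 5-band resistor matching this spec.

red, red, yellow, green, brown

22400000 Ω = 224 × 10^5.
2 → red
2 → red
4 → yellow
Multiplier 10^5 → green.
±1% tolerance → brown.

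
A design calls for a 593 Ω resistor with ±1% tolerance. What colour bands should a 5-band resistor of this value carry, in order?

593 Ω = 593 × 10^0.
5 → green
9 → white
3 → orange
Multiplier 10^0 → black.
±1% tolerance → brown.

green, white, orange, black, brown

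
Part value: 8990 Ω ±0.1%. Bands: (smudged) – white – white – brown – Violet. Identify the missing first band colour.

grey

8990 Ω = 899 × 10^1.
The first band gives digit 8 of the significand, and 8 is grey.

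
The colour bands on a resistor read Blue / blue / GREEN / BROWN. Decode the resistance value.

6600000 Ω

Blue → 6 (first significant figure)
Blue → 6 (second significant figure)
Green → ×10^5 multiplier
66 × 100000 = 6600000 Ω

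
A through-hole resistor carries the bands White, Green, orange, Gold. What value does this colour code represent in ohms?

95000 Ω

White → 9 (first significant figure)
Green → 5 (second significant figure)
Orange → ×10^3 multiplier
95 × 1000 = 95000 Ω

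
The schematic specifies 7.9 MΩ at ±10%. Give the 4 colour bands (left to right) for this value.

7900000 Ω = 79 × 10^5.
7 → violet
9 → white
Multiplier 10^5 → green.
±10% tolerance → silver.

violet, white, green, silver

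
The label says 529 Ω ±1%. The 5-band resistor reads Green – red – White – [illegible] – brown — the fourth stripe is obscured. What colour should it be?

black

529 Ω = 529 × 10^0.
The fourth band is the multiplier, 10^0, which is black.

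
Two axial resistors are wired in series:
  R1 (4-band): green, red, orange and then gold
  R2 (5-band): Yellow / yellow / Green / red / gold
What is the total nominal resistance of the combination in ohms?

96500 Ω

R1: green, red → 52; orange ×10^3 → 52000 Ω.
R2: yellow, yellow, green → 445; red ×10^2 → 44500 Ω.
Series: 52000 + 44500 = 96500 Ω.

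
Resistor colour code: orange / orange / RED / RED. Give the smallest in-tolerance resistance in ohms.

Orange → 3 (first significant figure)
Orange → 3 (second significant figure)
Red → ×10^2 multiplier
Red → ±2% tolerance
33 × 100 = 3300 Ω
Smallest = 3300 × (1 − 2/100) = 3234 Ω.

3234 Ω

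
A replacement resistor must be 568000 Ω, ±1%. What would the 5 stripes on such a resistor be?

green, blue, grey, orange, brown

568000 Ω = 568 × 10^3.
5 → green
6 → blue
8 → grey
Multiplier 10^3 → orange.
±1% tolerance → brown.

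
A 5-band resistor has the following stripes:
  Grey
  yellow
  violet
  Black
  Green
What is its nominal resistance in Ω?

847 Ω

Grey → 8 (first significant figure)
Yellow → 4 (second significant figure)
Violet → 7 (third significant figure)
Black → ×1 multiplier
847 × 1 = 847 Ω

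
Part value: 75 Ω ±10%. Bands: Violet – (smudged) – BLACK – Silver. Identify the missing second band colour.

green

75 Ω = 75 × 10^0.
The second band gives digit 5 of the significand, and 5 is green.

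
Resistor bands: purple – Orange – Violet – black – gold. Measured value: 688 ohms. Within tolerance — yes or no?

no

Violet → 7 (first significant figure)
Orange → 3 (second significant figure)
Violet → 7 (third significant figure)
Black → ×1 multiplier
Gold → ±5% tolerance
737 × 1 = 737 Ω
Allowed range: 700.15 Ω to 773.85 Ω.
688 ohms lies outside that range.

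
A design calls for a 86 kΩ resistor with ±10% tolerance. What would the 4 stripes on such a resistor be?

86000 Ω = 86 × 10^3.
8 → grey
6 → blue
Multiplier 10^3 → orange.
±10% tolerance → silver.

grey, blue, orange, silver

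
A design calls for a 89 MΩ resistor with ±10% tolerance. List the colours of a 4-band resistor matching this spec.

grey, white, blue, silver

89000000 Ω = 89 × 10^6.
8 → grey
9 → white
Multiplier 10^6 → blue.
±10% tolerance → silver.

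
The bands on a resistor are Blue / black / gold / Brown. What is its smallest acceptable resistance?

5.94 Ω

Blue → 6 (first significant figure)
Black → 0 (second significant figure)
Gold → ×0.1 multiplier
Brown → ±1% tolerance
60 × 0.1 = 6 Ω
Smallest = 6 × (1 − 1/100) = 5.94 Ω.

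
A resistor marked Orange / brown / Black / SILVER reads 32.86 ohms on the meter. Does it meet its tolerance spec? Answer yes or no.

yes

Orange → 3 (first significant figure)
Brown → 1 (second significant figure)
Black → ×1 multiplier
Silver → ±10% tolerance
31 × 1 = 31 Ω
Allowed range: 27.9 Ω to 34.1 Ω.
32.86 ohms lies inside that range.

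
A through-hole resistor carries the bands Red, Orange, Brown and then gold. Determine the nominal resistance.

Red → 2 (first significant figure)
Orange → 3 (second significant figure)
Brown → ×10 multiplier
23 × 10 = 230 Ω

230 Ω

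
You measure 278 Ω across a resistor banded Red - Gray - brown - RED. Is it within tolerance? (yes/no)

yes

Red → 2 (first significant figure)
Grey → 8 (second significant figure)
Brown → ×10 multiplier
Red → ±2% tolerance
28 × 10 = 280 Ω
Allowed range: 274.4 Ω to 285.6 Ω.
278 Ω lies inside that range.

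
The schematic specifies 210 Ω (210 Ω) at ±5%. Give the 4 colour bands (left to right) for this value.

red, brown, brown, gold

210 Ω = 21 × 10^1.
2 → red
1 → brown
Multiplier 10^1 → brown.
±5% tolerance → gold.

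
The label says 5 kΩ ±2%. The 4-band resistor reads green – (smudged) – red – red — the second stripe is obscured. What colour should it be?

5000 Ω = 50 × 10^2.
The second band gives digit 0 of the significand, and 0 is black.

black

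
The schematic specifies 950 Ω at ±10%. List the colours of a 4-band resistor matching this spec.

950 Ω = 95 × 10^1.
9 → white
5 → green
Multiplier 10^1 → brown.
±10% tolerance → silver.

white, green, brown, silver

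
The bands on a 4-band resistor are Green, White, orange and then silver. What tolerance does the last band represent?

±10%

The last band, silver, is the tolerance band.
Silver corresponds to ±10%.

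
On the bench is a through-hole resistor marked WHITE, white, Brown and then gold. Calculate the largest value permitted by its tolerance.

1039.5 Ω

White → 9 (first significant figure)
White → 9 (second significant figure)
Brown → ×10 multiplier
Gold → ±5% tolerance
99 × 10 = 990 Ω
Largest = 990 × (1 + 5/100) = 1039.5 Ω.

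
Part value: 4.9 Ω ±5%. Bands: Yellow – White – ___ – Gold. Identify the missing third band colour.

gold

4.9 Ω = 49 × 10^-1.
The third band is the multiplier, 10^-1, which is gold.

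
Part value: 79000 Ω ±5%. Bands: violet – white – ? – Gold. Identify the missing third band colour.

orange

79000 Ω = 79 × 10^3.
The third band is the multiplier, 10^3, which is orange.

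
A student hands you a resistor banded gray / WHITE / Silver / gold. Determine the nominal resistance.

Grey → 8 (first significant figure)
White → 9 (second significant figure)
Silver → ×0.01 multiplier
89 × 0.01 = 0.89 Ω

0.89 Ω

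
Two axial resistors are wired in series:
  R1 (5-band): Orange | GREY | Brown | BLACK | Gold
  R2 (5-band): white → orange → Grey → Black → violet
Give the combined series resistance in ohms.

R1: orange, grey, brown → 381; black ×1 → 381 Ω.
R2: white, orange, grey → 938; black ×1 → 938 Ω.
Series: 381 + 938 = 1319 Ω.

1319 Ω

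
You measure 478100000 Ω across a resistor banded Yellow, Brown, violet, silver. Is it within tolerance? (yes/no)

Yellow → 4 (first significant figure)
Brown → 1 (second significant figure)
Violet → ×10^7 multiplier
Silver → ±10% tolerance
41 × 10000000 = 410000000 Ω
Allowed range: 369000000 Ω to 451000000 Ω.
478100000 Ω lies outside that range.

no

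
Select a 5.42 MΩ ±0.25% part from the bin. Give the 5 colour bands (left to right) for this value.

5420000 Ω = 542 × 10^4.
5 → green
4 → yellow
2 → red
Multiplier 10^4 → yellow.
±0.25% tolerance → blue.

green, yellow, red, yellow, blue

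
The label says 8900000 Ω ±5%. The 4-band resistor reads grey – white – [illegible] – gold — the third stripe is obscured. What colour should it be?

green

8900000 Ω = 89 × 10^5.
The third band is the multiplier, 10^5, which is green.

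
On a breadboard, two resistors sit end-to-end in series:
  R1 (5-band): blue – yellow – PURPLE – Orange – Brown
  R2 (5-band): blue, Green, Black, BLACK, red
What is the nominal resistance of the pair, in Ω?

647650 Ω

R1: blue, yellow, violet → 647; orange ×10^3 → 647000 Ω.
R2: blue, green, black → 650; black ×1 → 650 Ω.
Series: 647000 + 650 = 647650 Ω.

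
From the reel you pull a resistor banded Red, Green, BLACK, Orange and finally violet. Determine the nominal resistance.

Red → 2 (first significant figure)
Green → 5 (second significant figure)
Black → 0 (third significant figure)
Orange → ×10^3 multiplier
250 × 1000 = 250000 Ω

250000 Ω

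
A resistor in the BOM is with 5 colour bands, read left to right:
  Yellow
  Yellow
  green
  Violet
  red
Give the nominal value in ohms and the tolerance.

Yellow → 4 (first significant figure)
Yellow → 4 (second significant figure)
Green → 5 (third significant figure)
Violet → ×10^7 multiplier
Red → ±2% tolerance
445 × 10000000 = 4450000000 Ω

4450000000 Ω ±2%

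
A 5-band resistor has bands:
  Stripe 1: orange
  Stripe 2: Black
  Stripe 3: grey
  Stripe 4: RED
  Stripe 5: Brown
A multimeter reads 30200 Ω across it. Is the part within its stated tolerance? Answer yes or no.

Orange → 3 (first significant figure)
Black → 0 (second significant figure)
Grey → 8 (third significant figure)
Red → ×10^2 multiplier
Brown → ±1% tolerance
308 × 100 = 30800 Ω
Allowed range: 30492 Ω to 31108 Ω.
30200 Ω lies outside that range.

no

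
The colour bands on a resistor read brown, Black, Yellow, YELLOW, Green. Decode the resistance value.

Brown → 1 (first significant figure)
Black → 0 (second significant figure)
Yellow → 4 (third significant figure)
Yellow → ×10^4 multiplier
104 × 10000 = 1040000 Ω

1040000 Ω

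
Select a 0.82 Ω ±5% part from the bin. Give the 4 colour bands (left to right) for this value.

grey, red, silver, gold

0.82 Ω = 82 × 10^-2.
8 → grey
2 → red
Multiplier 10^-2 → silver.
±5% tolerance → gold.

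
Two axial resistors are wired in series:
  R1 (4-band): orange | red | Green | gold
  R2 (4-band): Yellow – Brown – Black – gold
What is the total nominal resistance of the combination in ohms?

3200041 Ω

R1: orange, red → 32; green ×10^5 → 3200000 Ω.
R2: yellow, brown → 41; black ×1 → 41 Ω.
Series: 3200000 + 41 = 3200041 Ω.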